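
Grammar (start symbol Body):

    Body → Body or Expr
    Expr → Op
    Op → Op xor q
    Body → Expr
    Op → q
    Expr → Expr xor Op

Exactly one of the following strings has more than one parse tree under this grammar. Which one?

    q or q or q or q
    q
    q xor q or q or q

q or q or q or q: 1 tree
q: 1 tree
q xor q or q or q: 2 trees

q xor q or q or q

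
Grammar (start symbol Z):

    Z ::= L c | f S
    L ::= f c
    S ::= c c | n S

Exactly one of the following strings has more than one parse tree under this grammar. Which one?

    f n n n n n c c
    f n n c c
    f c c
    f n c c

f c c

f n n n n n c c: 1 tree
f n n c c: 1 tree
f c c: 2 trees
f n c c: 1 tree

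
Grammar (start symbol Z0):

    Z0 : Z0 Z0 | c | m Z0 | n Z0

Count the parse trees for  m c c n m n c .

5

Parse trees for m c c n m n c:
  [Z0 [Z0 m [Z0 c]] [Z0 [Z0 c] [Z0 n [Z0 m [Z0 n [Z0 c]]]]]]
  [Z0 [Z0 [Z0 m [Z0 c]] [Z0 c]] [Z0 n [Z0 m [Z0 n [Z0 c]]]]]
  [Z0 [Z0 m [Z0 [Z0 c] [Z0 c]]] [Z0 n [Z0 m [Z0 n [Z0 c]]]]]
  [Z0 m [Z0 [Z0 c] [Z0 [Z0 c] [Z0 n [Z0 m [Z0 n [Z0 c]]]]]]]
  [Z0 m [Z0 [Z0 [Z0 c] [Z0 c]] [Z0 n [Z0 m [Z0 n [Z0 c]]]]]]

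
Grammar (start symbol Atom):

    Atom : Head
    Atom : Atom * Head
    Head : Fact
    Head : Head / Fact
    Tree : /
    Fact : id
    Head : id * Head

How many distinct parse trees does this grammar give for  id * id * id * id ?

Parse trees for id * id * id * id:
  [Atom [Head id * [Head id * [Head id * [Head [Fact id]]]]]]
  [Atom [Atom [Head [Fact id]]] * [Head id * [Head id * [Head [Fact id]]]]]
  [Atom [Atom [Head id * [Head [Fact id]]]] * [Head id * [Head [Fact id]]]]
  [Atom [Atom [Atom [Head [Fact id]]] * [Head [Fact id]]] * [Head id * [Head [Fact id]]]]
  [Atom [Atom [Head id * [Head id * [Head [Fact id]]]]] * [Head [Fact id]]]
  [Atom [Atom [Atom [Head [Fact id]]] * [Head id * [Head [Fact id]]]] * [Head [Fact id]]]
  [Atom [Atom [Atom [Head id * [Head [Fact id]]]] * [Head [Fact id]]] * [Head [Fact id]]]
  [Atom [Atom [Atom [Atom [Head [Fact id]]] * [Head [Fact id]]] * [Head [Fact id]]] * [Head [Fact id]]]

8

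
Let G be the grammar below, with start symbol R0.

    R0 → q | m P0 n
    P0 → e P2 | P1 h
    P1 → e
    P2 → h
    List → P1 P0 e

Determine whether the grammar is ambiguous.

Ambiguous

Witness: m e h n

Derivation 1: R0 ⇒ m P0 n ⇒ m e P2 n ⇒ m e h n
Derivation 2: R0 ⇒ m P0 n ⇒ m P1 h n ⇒ m e h n

Two distinct leftmost derivations for the same string.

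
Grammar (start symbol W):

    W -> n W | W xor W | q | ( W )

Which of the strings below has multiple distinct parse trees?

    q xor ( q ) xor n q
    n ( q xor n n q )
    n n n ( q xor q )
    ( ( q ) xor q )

q xor ( q ) xor n q

q xor ( q ) xor n q: 2 trees
n ( q xor n n q ): 1 tree
n n n ( q xor q ): 1 tree
( ( q ) xor q ): 1 tree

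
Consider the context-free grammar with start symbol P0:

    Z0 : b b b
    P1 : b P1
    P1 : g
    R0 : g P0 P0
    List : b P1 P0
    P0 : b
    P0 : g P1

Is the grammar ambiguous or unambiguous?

Unambiguous

(List, R0, Z0 are unreachable from P0, so their rules don't affect L(P0).) Each reachable nonterminal has at most one production per leading terminal, and all productions are right-linear; the derivation is determined token-by-token.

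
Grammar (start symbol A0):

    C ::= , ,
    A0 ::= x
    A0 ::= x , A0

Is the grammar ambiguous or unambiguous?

Unambiguous

Only A0 is reachable from A0; ignoring the rest: The reachable grammar is A → atom sep A | atom. Each atom is followed by either the separator (recurse) or end-of-string (stop) — no choice point.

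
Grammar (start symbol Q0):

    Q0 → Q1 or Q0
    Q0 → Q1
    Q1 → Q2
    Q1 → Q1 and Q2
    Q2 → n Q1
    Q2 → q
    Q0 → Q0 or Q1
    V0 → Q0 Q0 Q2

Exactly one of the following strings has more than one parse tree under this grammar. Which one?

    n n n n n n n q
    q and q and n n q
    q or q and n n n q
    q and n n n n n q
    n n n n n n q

n n n n n n n q: 1 tree
q and q and n n q: 1 tree
q or q and n n n q: 2 trees
q and n n n n n q: 1 tree
n n n n n n q: 1 tree

q or q and n n n q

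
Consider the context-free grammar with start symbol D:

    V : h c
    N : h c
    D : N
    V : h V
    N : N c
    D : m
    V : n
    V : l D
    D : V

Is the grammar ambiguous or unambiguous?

Ambiguous

Witness: h c

Derivation 1: D ⇒ N ⇒ h c
Derivation 2: D ⇒ V ⇒ h c

Two distinct leftmost derivations for the same string.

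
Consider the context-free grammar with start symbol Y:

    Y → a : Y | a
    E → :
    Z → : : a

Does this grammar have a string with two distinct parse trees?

(E, Z are unreachable from Y, so their rules don't affect L(Y).) The reachable grammar is A → atom sep A | atom. Each atom is followed by either the separator (recurse) or end-of-string (stop) — no choice point.

Unambiguous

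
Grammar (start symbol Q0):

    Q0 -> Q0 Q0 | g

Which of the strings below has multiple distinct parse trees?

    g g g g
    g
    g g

g g g g: 5 trees
g: 1 tree
g g: 1 tree

g g g g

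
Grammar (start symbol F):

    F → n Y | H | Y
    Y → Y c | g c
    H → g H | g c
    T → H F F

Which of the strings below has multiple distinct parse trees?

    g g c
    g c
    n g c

g c

g g c: 1 tree
g c: 2 trees
n g c: 1 tree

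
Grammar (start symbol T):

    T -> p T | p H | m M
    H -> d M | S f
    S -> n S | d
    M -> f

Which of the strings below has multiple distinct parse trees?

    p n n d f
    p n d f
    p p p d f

p n n d f: 1 tree
p n d f: 1 tree
p p p d f: 2 trees

p p p d f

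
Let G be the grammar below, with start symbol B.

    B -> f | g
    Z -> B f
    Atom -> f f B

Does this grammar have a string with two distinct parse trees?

Only B is reachable from B; ignoring the rest: Each reachable nonterminal has at most one production per leading terminal, and all productions are right-linear; the derivation is determined token-by-token.

Unambiguous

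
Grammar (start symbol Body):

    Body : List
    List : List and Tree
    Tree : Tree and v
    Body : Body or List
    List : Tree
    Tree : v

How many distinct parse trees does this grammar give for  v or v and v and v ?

Parse trees for v or v and v and v:
  [Body [Body [List [Tree v]]] or [List [List [Tree v]] and [Tree [Tree v] and v]]]
  [Body [Body [List [Tree v]]] or [List [List [List [Tree v]] and [Tree v]] and [Tree v]]]
  [Body [Body [List [Tree v]]] or [List [List [Tree [Tree v] and v]] and [Tree v]]]
  [Body [Body [List [Tree v]]] or [List [Tree [Tree [Tree v] and v] and v]]]

4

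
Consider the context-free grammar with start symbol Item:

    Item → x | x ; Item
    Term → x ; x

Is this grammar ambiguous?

Unambiguous

Only Item is reachable from Item; ignoring the rest: The reachable grammar is A → atom sep A | atom. Each atom is followed by either the separator (recurse) or end-of-string (stop) — no choice point.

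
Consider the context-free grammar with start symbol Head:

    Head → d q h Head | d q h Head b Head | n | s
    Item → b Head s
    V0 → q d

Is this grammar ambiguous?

Witness: d q h d q h n b n

Derivation 1: Head ⇒ d q h Head ⇒ d q h d q h Head b Head ⇒ d q h d q h n b Head ⇒ d q h d q h n b n
Derivation 2: Head ⇒ d q h Head b Head ⇒ d q h d q h Head b Head ⇒ d q h d q h n b Head ⇒ d q h d q h n b n

Two distinct leftmost derivations for the same string.

Ambiguous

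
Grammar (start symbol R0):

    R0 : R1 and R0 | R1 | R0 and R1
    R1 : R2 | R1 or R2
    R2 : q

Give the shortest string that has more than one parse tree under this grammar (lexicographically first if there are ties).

q and q

length 1: no string has ≥2 trees
length 3: q and q has 2 parse trees

Two derivations of q and q:
  R0 ⇒ R1 and R0 ⇒ R2 and R0 ⇒ q and R0 ⇒ q and R1 ⇒ q and R2 ⇒ q and q
  R0 ⇒ R0 and R1 ⇒ R1 and R1 ⇒ R2 and R1 ⇒ q and R1 ⇒ q and R2 ⇒ q and q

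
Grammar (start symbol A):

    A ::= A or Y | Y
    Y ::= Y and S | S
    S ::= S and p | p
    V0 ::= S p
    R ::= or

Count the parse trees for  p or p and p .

2

Parse trees for p or p and p:
  [A [A [Y [S p]]] or [Y [Y [S p]] and [S p]]]
  [A [A [Y [S p]]] or [Y [S [S p] and p]]]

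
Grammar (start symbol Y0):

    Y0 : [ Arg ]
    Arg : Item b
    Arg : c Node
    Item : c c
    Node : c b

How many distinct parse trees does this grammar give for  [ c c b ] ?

Parse trees for [ c c b ]:
  [Y0 [ [Arg [Item c c] b] ]]
  [Y0 [ [Arg c [Node c b]] ]]

2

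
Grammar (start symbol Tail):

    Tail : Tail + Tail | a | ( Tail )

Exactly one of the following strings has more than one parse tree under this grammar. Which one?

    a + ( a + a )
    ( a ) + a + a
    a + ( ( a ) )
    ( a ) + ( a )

( a ) + a + a

a + ( a + a ): 1 tree
( a ) + a + a: 2 trees
a + ( ( a ) ): 1 tree
( a ) + ( a ): 1 tree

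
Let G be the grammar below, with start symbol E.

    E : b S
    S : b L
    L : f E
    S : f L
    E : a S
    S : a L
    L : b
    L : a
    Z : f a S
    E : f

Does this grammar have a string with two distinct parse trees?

(Z is unreachable from E, so its rules don't affect L(E).) The reachable rules are right-linear with at most one rule per (nonterminal, next-terminal) pair. Each input token forces the next rule, so parsing is deterministic.

Unambiguous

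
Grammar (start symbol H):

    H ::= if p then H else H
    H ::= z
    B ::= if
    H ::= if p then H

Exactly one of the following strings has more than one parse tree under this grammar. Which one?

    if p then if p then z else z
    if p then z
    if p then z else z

if p then if p then z else z: 2 trees
if p then z: 1 tree
if p then z else z: 1 tree

if p then if p then z else z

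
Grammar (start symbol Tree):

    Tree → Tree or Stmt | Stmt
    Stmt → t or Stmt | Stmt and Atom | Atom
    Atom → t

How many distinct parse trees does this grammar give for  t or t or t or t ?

8

Parse trees for t or t or t or t:
  [Tree [Tree [Stmt [Atom t]]] or [Stmt t or [Stmt t or [Stmt [Atom t]]]]]
  [Tree [Tree [Tree [Stmt [Atom t]]] or [Stmt [Atom t]]] or [Stmt t or [Stmt [Atom t]]]]
  [Tree [Tree [Stmt t or [Stmt [Atom t]]]] or [Stmt t or [Stmt [Atom t]]]]
  [Tree [Tree [Tree [Stmt [Atom t]]] or [Stmt t or [Stmt [Atom t]]]] or [Stmt [Atom t]]]
  [Tree [Tree [Tree [Tree [Stmt [Atom t]]] or [Stmt [Atom t]]] or [Stmt [Atom t]]] or [Stmt [Atom t]]]
  [Tree [Tree [Tree [Stmt t or [Stmt [Atom t]]]] or [Stmt [Atom t]]] or [Stmt [Atom t]]]
  [Tree [Tree [Stmt t or [Stmt t or [Stmt [Atom t]]]]] or [Stmt [Atom t]]]
  [Tree [Stmt t or [Stmt t or [Stmt t or [Stmt [Atom t]]]]]]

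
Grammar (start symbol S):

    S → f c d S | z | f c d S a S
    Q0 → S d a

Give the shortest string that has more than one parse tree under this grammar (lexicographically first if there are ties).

length 1: no string has ≥2 trees
length 4: no string has ≥2 trees
length 6: no string has ≥2 trees
length 7: no string has ≥2 trees
length 9: f c d f c d z a z has 2 parse trees

Two derivations of f c d f c d z a z:
  S ⇒ f c d S ⇒ f c d f c d S a S ⇒ f c d f c d z a S ⇒ f c d f c d z a z
  S ⇒ f c d S a S ⇒ f c d f c d S a S ⇒ f c d f c d z a S ⇒ f c d f c d z a z

f c d f c d z a z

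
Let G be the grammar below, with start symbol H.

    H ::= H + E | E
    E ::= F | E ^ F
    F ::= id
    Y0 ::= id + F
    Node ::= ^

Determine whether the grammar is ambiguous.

Unambiguous

(Y0, Node are unreachable from H, so their rules don't affect L(H).) The grammar is stratified — H handles '+' (left-recursive), E handles '^', F atoms. Each operator has a fixed associativity and precedence level, so every string has one parse.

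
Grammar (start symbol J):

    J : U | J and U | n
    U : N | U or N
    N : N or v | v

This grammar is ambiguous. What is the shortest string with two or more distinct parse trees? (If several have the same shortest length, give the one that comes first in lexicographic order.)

v or v

length 1: no string has ≥2 trees
length 3: v or v has 2 parse trees

Two derivations of v or v:
  J ⇒ U ⇒ N ⇒ N or v ⇒ v or v
  J ⇒ U ⇒ U or N ⇒ N or N ⇒ v or N ⇒ v or v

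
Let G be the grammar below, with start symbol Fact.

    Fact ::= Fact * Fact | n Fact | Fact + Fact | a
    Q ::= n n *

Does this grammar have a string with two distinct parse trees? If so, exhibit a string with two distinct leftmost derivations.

Ambiguous

Witness: n a * a

Derivation 1: Fact ⇒ Fact * Fact ⇒ n Fact * Fact ⇒ n a * Fact ⇒ n a * a
Derivation 2: Fact ⇒ n Fact ⇒ n Fact * Fact ⇒ n a * Fact ⇒ n a * a

Two distinct leftmost derivations for the same string.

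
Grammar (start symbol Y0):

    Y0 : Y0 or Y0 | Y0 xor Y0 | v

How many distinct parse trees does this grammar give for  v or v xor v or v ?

5

Parse trees for v or v xor v or v:
  [Y0 [Y0 v] or [Y0 [Y0 [Y0 v] xor [Y0 v]] or [Y0 v]]]
  [Y0 [Y0 v] or [Y0 [Y0 v] xor [Y0 [Y0 v] or [Y0 v]]]]
  [Y0 [Y0 [Y0 v] or [Y0 [Y0 v] xor [Y0 v]]] or [Y0 v]]
  [Y0 [Y0 [Y0 [Y0 v] or [Y0 v]] xor [Y0 v]] or [Y0 v]]
  [Y0 [Y0 [Y0 v] or [Y0 v]] xor [Y0 [Y0 v] or [Y0 v]]]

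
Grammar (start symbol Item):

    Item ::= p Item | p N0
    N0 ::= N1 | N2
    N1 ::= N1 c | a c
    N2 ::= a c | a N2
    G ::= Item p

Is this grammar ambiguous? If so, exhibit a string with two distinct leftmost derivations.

Ambiguous

Witness: p a c

Derivation 1: Item ⇒ p N0 ⇒ p N1 ⇒ p a c
Derivation 2: Item ⇒ p N0 ⇒ p N2 ⇒ p a c

Two distinct leftmost derivations for the same string.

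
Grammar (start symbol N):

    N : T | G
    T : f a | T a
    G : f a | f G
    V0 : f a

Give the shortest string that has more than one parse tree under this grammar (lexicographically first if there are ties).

f a

length 2: f a has 2 parse trees

Two derivations of f a:
  N ⇒ T ⇒ f a
  N ⇒ G ⇒ f a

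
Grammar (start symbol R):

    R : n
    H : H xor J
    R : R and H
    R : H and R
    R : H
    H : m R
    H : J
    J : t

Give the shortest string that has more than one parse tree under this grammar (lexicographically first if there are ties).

length 1: no string has ≥2 trees
length 2: no string has ≥2 trees
length 3: t and t has 2 parse trees

Two derivations of t and t:
  R ⇒ R and H ⇒ H and H ⇒ J and H ⇒ t and H ⇒ t and J ⇒ t and t
  R ⇒ H and R ⇒ J and R ⇒ t and R ⇒ t and H ⇒ t and J ⇒ t and t

t and t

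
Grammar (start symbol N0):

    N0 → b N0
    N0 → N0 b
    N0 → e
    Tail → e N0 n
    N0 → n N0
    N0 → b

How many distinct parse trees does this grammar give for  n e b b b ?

4

Parse trees for n e b b b:
  [N0 [N0 [N0 [N0 n [N0 e]] b] b] b]
  [N0 [N0 [N0 n [N0 [N0 e] b]] b] b]
  [N0 [N0 n [N0 [N0 [N0 e] b] b]] b]
  [N0 n [N0 [N0 [N0 [N0 e] b] b] b]]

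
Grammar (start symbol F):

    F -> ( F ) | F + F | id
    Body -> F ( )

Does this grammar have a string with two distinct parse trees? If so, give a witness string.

Witness: id + id + id

Derivation 1: F ⇒ F + F ⇒ F + F + F ⇒ id + F + F ⇒ id + id + F ⇒ id + id + id
Derivation 2: F ⇒ F + F ⇒ id + F ⇒ id + F + F ⇒ id + id + F ⇒ id + id + id

Two distinct leftmost derivations for the same string.

Ambiguous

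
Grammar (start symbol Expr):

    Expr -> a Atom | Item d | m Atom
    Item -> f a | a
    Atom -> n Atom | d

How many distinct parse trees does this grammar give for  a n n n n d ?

Parse trees for a n n n n d:
  [Expr a [Atom n [Atom n [Atom n [Atom n [Atom d]]]]]]

1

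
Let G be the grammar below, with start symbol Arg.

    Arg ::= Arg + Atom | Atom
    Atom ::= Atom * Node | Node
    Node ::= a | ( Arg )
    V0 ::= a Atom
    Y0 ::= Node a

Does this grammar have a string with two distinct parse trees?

Unambiguous

(V0, Y0 are unreachable from Arg, so their rules don't affect L(Arg).) Arg → Arg + Atom | Atom  ;  Atom → Atom * Node | Node  — a left-associative chain with Node at the bottom. Each string factors uniquely by precedence.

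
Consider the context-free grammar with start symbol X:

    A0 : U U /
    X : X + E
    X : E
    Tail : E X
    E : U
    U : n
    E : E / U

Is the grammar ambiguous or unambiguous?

Unambiguous

Only X, E, U are reachable from X; ignoring the rest: X → X + E | E  ;  E → E / U | U  — a left-associative chain with U at the bottom. Each string factors uniquely by precedence.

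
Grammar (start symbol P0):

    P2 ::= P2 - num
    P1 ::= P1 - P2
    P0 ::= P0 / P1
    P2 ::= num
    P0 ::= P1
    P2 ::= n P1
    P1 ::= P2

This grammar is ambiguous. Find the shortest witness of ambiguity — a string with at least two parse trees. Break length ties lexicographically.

length 1: no string has ≥2 trees
length 2: no string has ≥2 trees
length 3: num - num has 2 parse trees

Two derivations of num - num:
  P0 ⇒ P1 ⇒ P1 - P2 ⇒ P2 - P2 ⇒ num - P2 ⇒ num - num
  P0 ⇒ P1 ⇒ P2 ⇒ P2 - num ⇒ num - num

num - num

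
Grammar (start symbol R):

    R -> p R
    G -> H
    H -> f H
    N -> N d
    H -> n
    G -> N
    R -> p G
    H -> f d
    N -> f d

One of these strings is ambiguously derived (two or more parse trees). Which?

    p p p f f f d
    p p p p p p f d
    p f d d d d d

p p p f f f d: 1 tree
p p p p p p f d: 2 trees
p f d d d d d: 1 tree

p p p p p p f d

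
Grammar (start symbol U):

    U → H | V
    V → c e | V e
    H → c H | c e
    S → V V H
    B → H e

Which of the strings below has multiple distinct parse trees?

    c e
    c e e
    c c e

c e

c e: 2 trees
c e e: 1 tree
c c e: 1 tree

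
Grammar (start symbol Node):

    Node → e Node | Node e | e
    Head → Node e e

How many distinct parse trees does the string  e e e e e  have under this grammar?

Parse trees for e e e e e (showing first 6 of 16):
  [Node e [Node e [Node e [Node e [Node e]]]]]
  [Node e [Node e [Node e [Node [Node e] e]]]]
  [Node e [Node e [Node [Node e [Node e]] e]]]
  [Node e [Node e [Node [Node [Node e] e] e]]]
  [Node e [Node [Node e [Node e [Node e]]] e]]
  [Node e [Node [Node e [Node [Node e] e]] e]]

16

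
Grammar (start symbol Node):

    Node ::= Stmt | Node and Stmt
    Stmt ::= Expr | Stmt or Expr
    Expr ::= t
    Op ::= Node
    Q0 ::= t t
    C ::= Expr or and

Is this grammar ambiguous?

Unambiguous

(Op, Q0, C are unreachable from Node, so their rules don't affect L(Node).) This is a standard precedence ladder (Node over Stmt over Expr), with each level left-recursive on its own operator ('and' at Node, 'or' at Stmt). That structure is LR(1), hence unambiguous.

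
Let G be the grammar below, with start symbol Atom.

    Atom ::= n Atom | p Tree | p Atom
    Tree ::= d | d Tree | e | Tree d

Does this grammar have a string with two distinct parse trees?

Ambiguous

Witness: p d d

Derivation 1: Atom ⇒ p Tree ⇒ p d Tree ⇒ p d d
Derivation 2: Atom ⇒ p Tree ⇒ p Tree d ⇒ p d d

Two distinct leftmost derivations for the same string.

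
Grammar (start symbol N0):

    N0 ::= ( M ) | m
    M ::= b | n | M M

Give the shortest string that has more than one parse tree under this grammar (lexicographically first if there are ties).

length 1: no string has ≥2 trees
length 3: no string has ≥2 trees
length 4: no string has ≥2 trees
length 5: ( b b b ) has 2 parse trees

Two derivations of ( b b b ):
  N0 ⇒ ( M ) ⇒ ( M M ) ⇒ ( b M ) ⇒ ( b M M ) ⇒ ( b b M ) ⇒ ( b b b )
  N0 ⇒ ( M ) ⇒ ( M M ) ⇒ ( M M M ) ⇒ ( b M M ) ⇒ ( b b M ) ⇒ ( b b b )

( b b b )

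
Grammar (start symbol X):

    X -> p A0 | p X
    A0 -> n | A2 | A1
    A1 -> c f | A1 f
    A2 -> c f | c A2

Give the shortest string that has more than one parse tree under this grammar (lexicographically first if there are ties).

p c f

length 2: no string has ≥2 trees
length 3: p c f has 2 parse trees

Two derivations of p c f:
  X ⇒ p A0 ⇒ p A2 ⇒ p c f
  X ⇒ p A0 ⇒ p A1 ⇒ p c f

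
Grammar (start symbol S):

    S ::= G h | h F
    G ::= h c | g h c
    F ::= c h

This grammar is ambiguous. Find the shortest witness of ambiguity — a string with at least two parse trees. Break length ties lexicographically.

h c h

length 3: h c h has 2 parse trees

Two derivations of h c h:
  S ⇒ G h ⇒ h c h
  S ⇒ h F ⇒ h c h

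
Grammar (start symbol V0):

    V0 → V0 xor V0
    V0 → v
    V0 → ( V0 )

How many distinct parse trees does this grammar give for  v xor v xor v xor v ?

Parse trees for v xor v xor v xor v:
  [V0 [V0 v] xor [V0 [V0 v] xor [V0 [V0 v] xor [V0 v]]]]
  [V0 [V0 v] xor [V0 [V0 [V0 v] xor [V0 v]] xor [V0 v]]]
  [V0 [V0 [V0 v] xor [V0 v]] xor [V0 [V0 v] xor [V0 v]]]
  [V0 [V0 [V0 v] xor [V0 [V0 v] xor [V0 v]]] xor [V0 v]]
  [V0 [V0 [V0 [V0 v] xor [V0 v]] xor [V0 v]] xor [V0 v]]

5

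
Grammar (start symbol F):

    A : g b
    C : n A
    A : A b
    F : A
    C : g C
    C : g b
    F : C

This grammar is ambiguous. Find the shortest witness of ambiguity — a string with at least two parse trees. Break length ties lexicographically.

length 2: g b has 2 parse trees

Two derivations of g b:
  F ⇒ A ⇒ g b
  F ⇒ C ⇒ g b

g b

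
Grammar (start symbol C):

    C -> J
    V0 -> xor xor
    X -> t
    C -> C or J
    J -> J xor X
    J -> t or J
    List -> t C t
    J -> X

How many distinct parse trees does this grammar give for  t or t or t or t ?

Parse trees for t or t or t or t:
  [C [J t or [J t or [J t or [J [X t]]]]]]
  [C [C [J [X t]]] or [J t or [J t or [J [X t]]]]]
  [C [C [J t or [J [X t]]]] or [J t or [J [X t]]]]
  [C [C [C [J [X t]]] or [J [X t]]] or [J t or [J [X t]]]]
  [C [C [J t or [J t or [J [X t]]]]] or [J [X t]]]
  [C [C [C [J [X t]]] or [J t or [J [X t]]]] or [J [X t]]]
  [C [C [C [J t or [J [X t]]]] or [J [X t]]] or [J [X t]]]
  [C [C [C [C [J [X t]]] or [J [X t]]] or [J [X t]]] or [J [X t]]]

8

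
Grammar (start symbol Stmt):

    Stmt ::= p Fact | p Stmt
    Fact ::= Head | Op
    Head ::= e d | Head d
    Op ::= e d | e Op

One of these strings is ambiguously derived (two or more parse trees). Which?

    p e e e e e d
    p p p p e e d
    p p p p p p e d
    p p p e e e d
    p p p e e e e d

p p p p p p e d

p e e e e e d: 1 tree
p p p p e e d: 1 tree
p p p p p p e d: 2 trees
p p p e e e d: 1 tree
p p p e e e e d: 1 tree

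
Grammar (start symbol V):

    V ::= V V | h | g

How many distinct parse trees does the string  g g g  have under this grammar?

2

Parse trees for g g g:
  [V [V g] [V [V g] [V g]]]
  [V [V [V g] [V g]] [V g]]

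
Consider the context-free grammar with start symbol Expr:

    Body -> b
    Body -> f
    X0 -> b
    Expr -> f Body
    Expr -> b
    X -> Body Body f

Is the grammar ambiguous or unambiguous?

Unambiguous

(X0, X are unreachable from Expr, so their rules don't affect L(Expr).) The reachable rules are right-linear with at most one rule per (nonterminal, next-terminal) pair. Each input token forces the next rule, so parsing is deterministic.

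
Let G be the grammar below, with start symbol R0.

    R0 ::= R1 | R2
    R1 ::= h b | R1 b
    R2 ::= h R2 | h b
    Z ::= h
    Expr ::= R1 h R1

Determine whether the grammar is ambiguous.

Witness: h b

Derivation 1: R0 ⇒ R1 ⇒ h b
Derivation 2: R0 ⇒ R2 ⇒ h b

Two distinct leftmost derivations for the same string.

Ambiguous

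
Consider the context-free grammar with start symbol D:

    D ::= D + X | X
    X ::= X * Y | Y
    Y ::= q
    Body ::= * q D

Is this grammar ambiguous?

Unambiguous

Only D, X, Y are reachable from D; ignoring the rest: D → D + X | X  ;  X → X * Y | Y  — a left-associative chain with Y at the bottom. Each string factors uniquely by precedence.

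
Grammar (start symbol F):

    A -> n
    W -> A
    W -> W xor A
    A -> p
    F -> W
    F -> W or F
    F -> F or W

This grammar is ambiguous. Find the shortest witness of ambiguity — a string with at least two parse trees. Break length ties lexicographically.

n or n

length 1: no string has ≥2 trees
length 3: n or n has 2 parse trees

Two derivations of n or n:
  F ⇒ W or F ⇒ A or F ⇒ n or F ⇒ n or W ⇒ n or A ⇒ n or n
  F ⇒ F or W ⇒ W or W ⇒ A or W ⇒ n or W ⇒ n or A ⇒ n or n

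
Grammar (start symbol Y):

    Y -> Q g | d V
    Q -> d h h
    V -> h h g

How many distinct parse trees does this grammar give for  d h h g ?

2

Parse trees for d h h g:
  [Y [Q d h h] g]
  [Y d [V h h g]]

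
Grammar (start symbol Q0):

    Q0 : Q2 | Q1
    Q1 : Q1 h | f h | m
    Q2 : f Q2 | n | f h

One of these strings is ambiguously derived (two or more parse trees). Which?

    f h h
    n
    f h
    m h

f h

f h h: 1 tree
n: 1 tree
f h: 2 trees
m h: 1 tree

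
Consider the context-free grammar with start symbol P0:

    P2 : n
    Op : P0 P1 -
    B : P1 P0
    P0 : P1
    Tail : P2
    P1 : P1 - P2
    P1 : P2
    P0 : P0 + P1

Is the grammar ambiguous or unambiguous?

Only P0, P1, P2 are reachable from P0; ignoring the rest: This is a standard precedence ladder (P0 over P1 over P2), with each level left-recursive on its own operator ('+' at P0, '-' at P1). That structure is LR(1), hence unambiguous.

Unambiguous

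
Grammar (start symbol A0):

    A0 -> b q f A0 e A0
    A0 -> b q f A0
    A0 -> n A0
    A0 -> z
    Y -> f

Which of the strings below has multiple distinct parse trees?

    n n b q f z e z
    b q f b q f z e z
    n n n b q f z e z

n n b q f z e z: 1 tree
b q f b q f z e z: 2 trees
n n n b q f z e z: 1 tree

b q f b q f z e z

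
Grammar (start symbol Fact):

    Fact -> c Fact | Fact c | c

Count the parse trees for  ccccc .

Parse trees for ccccc (showing first 6 of 16):
  [Fact c [Fact c [Fact c [Fact c [Fact c]]]]]
  [Fact c [Fact c [Fact c [Fact [Fact c] c]]]]
  [Fact c [Fact c [Fact [Fact c [Fact c]] c]]]
  [Fact c [Fact c [Fact [Fact [Fact c] c] c]]]
  [Fact c [Fact [Fact c [Fact c [Fact c]]] c]]
  [Fact c [Fact [Fact c [Fact [Fact c] c]] c]]

16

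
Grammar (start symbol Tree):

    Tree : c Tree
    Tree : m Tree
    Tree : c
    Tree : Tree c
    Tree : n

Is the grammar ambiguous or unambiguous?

Ambiguous

Witness: c c

Derivation 1: Tree ⇒ c Tree ⇒ c c
Derivation 2: Tree ⇒ Tree c ⇒ c c

Two distinct leftmost derivations for the same string.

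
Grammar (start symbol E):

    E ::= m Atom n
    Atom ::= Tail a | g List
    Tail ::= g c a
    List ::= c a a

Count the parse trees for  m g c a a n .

Parse trees for m g c a a n:
  [E m [Atom [Tail g c a] a] n]
  [E m [Atom g [List c a a]] n]

2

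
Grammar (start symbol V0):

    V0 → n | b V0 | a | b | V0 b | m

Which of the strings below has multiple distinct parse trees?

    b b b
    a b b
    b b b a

b b b: 4 trees
a b b: 1 tree
b b b a: 1 tree

b b b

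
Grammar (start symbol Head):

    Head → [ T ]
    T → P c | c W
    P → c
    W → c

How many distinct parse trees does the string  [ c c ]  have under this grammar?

2

Parse trees for [ c c ]:
  [Head [ [T [P c] c] ]]
  [Head [ [T c [W c]] ]]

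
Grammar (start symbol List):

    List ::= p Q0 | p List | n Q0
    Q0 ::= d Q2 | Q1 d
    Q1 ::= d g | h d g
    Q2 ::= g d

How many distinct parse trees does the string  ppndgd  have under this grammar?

Parse trees for ppndgd:
  [List p [List p [List n [Q0 d [Q2 g d]]]]]
  [List p [List p [List n [Q0 [Q1 d g] d]]]]

2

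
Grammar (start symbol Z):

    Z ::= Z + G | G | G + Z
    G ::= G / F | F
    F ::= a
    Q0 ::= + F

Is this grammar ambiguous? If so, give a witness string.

Witness: a + a

Derivation 1: Z ⇒ Z + G ⇒ G + G ⇒ F + G ⇒ a + G ⇒ a + F ⇒ a + a
Derivation 2: Z ⇒ G + Z ⇒ F + Z ⇒ a + Z ⇒ a + G ⇒ a + F ⇒ a + a

Two distinct leftmost derivations for the same string.

Ambiguous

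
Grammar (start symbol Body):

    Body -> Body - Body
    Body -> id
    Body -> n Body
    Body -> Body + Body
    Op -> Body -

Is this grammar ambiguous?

Witness: n id + id

Derivation 1: Body ⇒ n Body ⇒ n Body + Body ⇒ n id + Body ⇒ n id + id
Derivation 2: Body ⇒ Body + Body ⇒ n Body + Body ⇒ n id + Body ⇒ n id + id

Two distinct leftmost derivations for the same string.

Ambiguous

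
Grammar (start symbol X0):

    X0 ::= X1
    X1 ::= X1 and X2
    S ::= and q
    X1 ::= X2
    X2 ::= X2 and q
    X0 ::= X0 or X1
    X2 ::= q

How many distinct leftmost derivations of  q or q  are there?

Parse trees for q or q:
  [X0 [X0 [X1 [X2 q]]] or [X1 [X2 q]]]

1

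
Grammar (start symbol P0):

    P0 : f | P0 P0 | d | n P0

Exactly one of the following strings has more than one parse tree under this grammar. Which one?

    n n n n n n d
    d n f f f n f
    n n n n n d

n n n n n n d: 1 tree
d n f f f n f: 28 trees
n n n n n d: 1 tree

d n f f f n f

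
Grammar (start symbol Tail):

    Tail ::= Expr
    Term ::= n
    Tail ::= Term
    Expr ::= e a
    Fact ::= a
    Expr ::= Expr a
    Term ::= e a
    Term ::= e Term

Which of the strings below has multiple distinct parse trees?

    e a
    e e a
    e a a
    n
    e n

e a

e a: 2 trees
e e a: 1 tree
e a a: 1 tree
n: 1 tree
e n: 1 tree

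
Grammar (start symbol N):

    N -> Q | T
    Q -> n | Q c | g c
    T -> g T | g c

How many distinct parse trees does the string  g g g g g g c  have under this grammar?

Parse trees for g g g g g g c:
  [N [T g [T g [T g [T g [T g [T g c]]]]]]]

1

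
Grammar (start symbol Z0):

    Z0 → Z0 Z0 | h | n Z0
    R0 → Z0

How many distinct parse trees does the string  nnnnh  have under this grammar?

1

Parse trees for nnnnh:
  [Z0 n [Z0 n [Z0 n [Z0 n [Z0 h]]]]]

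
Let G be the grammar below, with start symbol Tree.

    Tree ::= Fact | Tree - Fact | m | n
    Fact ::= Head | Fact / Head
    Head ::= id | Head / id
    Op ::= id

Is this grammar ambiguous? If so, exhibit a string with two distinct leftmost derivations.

Witness: id / id

Derivation 1: Tree ⇒ Fact ⇒ Head ⇒ Head / id ⇒ id / id
Derivation 2: Tree ⇒ Fact ⇒ Fact / Head ⇒ Head / Head ⇒ id / Head ⇒ id / id

Two distinct leftmost derivations for the same string.

Ambiguous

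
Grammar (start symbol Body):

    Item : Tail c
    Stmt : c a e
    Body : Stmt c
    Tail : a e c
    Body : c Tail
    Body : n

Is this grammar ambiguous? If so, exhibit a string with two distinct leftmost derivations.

Witness: c a e c

Derivation 1: Body ⇒ Stmt c ⇒ c a e c
Derivation 2: Body ⇒ c Tail ⇒ c a e c

Two distinct leftmost derivations for the same string.

Ambiguous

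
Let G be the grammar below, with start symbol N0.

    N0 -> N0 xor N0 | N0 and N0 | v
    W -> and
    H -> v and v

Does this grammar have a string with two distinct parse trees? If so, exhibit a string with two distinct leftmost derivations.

Witness: v and v and v

Derivation 1: N0 ⇒ N0 and N0 ⇒ N0 and N0 and N0 ⇒ v and N0 and N0 ⇒ v and v and N0 ⇒ v and v and v
Derivation 2: N0 ⇒ N0 and N0 ⇒ v and N0 ⇒ v and N0 and N0 ⇒ v and v and N0 ⇒ v and v and v

Two distinct leftmost derivations for the same string.

Ambiguous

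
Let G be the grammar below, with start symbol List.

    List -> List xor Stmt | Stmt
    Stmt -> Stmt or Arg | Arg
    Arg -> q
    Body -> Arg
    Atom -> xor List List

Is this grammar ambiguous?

Unambiguous

Only List, Stmt, Arg are reachable from List; ignoring the rest: The grammar is stratified — List handles 'xor' (left-recursive), Stmt handles 'or', Arg atoms. Each operator has a fixed associativity and precedence level, so every string has one parse.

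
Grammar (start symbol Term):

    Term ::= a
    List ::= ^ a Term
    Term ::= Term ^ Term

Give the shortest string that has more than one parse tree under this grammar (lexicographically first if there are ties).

a ^ a ^ a

length 1: no string has ≥2 trees
length 3: no string has ≥2 trees
length 5: a ^ a ^ a has 2 parse trees

Two derivations of a ^ a ^ a:
  Term ⇒ Term ^ Term ⇒ a ^ Term ⇒ a ^ Term ^ Term ⇒ a ^ a ^ Term ⇒ a ^ a ^ a
  Term ⇒ Term ^ Term ⇒ Term ^ Term ^ Term ⇒ a ^ Term ^ Term ⇒ a ^ a ^ Term ⇒ a ^ a ^ a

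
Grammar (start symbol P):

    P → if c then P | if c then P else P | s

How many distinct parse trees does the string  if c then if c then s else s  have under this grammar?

2

Parse trees for if c then if c then s else s:
  [P if c then [P if c then [P s] else [P s]]]
  [P if c then [P if c then [P s]] else [P s]]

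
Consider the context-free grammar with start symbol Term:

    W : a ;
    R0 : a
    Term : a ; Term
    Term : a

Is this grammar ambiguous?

(W, R0 are unreachable from Term, so their rules don't affect L(Term).) Right-recursive list with a separator: after each atom, whether the separator follows determines the rule. One parse per string.

Unambiguous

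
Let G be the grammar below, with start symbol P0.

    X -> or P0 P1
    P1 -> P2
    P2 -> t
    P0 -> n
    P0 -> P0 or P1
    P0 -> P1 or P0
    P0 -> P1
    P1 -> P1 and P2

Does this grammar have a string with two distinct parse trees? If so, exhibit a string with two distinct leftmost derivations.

Witness: t or t

Derivation 1: P0 ⇒ P0 or P1 ⇒ P1 or P1 ⇒ P2 or P1 ⇒ t or P1 ⇒ t or P2 ⇒ t or t
Derivation 2: P0 ⇒ P1 or P0 ⇒ P2 or P0 ⇒ t or P0 ⇒ t or P1 ⇒ t or P2 ⇒ t or t

Two distinct leftmost derivations for the same string.

Ambiguous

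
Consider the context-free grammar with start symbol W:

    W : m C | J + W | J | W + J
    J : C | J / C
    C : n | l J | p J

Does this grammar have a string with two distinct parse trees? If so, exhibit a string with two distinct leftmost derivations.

Ambiguous

Witness: n + n

Derivation 1: W ⇒ J + W ⇒ C + W ⇒ n + W ⇒ n + J ⇒ n + C ⇒ n + n
Derivation 2: W ⇒ W + J ⇒ J + J ⇒ C + J ⇒ n + J ⇒ n + C ⇒ n + n

Two distinct leftmost derivations for the same string.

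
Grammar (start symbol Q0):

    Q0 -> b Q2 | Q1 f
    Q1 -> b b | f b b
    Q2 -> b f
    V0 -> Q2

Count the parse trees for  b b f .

Parse trees for b b f:
  [Q0 b [Q2 b f]]
  [Q0 [Q1 b b] f]

2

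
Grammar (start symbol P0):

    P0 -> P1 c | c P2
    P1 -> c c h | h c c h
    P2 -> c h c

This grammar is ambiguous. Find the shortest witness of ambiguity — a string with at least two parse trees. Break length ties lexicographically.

c c h c

length 4: c c h c has 2 parse trees

Two derivations of c c h c:
  P0 ⇒ P1 c ⇒ c c h c
  P0 ⇒ c P2 ⇒ c c h c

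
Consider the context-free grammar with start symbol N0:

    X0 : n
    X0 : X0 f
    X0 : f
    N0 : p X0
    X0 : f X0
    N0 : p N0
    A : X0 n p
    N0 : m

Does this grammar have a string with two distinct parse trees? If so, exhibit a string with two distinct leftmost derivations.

Ambiguous

Witness: p f f

Derivation 1: N0 ⇒ p X0 ⇒ p X0 f ⇒ p f f
Derivation 2: N0 ⇒ p X0 ⇒ p f X0 ⇒ p f f

Two distinct leftmost derivations for the same string.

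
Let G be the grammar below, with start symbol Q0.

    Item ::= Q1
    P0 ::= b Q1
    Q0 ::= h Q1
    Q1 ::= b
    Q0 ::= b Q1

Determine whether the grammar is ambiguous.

Unambiguous

Only Q0, Q1 are reachable from Q0; ignoring the rest: Restricted to the reachable nonterminals, every rule has the form A → t or A → t B, and no two rules for the same A share a first terminal. The grammar encodes a DFA — one run per string.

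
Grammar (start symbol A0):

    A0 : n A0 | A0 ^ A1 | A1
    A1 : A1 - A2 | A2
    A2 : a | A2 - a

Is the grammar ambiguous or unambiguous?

Witness: a - a

Derivation 1: A0 ⇒ A1 ⇒ A1 - A2 ⇒ A2 - A2 ⇒ a - A2 ⇒ a - a
Derivation 2: A0 ⇒ A1 ⇒ A2 ⇒ A2 - a ⇒ a - a

Two distinct leftmost derivations for the same string.

Ambiguous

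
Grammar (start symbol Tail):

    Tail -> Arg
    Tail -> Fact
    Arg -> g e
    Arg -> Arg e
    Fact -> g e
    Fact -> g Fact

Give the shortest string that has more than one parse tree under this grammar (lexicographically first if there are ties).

g e

length 2: g e has 2 parse trees

Two derivations of g e:
  Tail ⇒ Arg ⇒ g e
  Tail ⇒ Fact ⇒ g e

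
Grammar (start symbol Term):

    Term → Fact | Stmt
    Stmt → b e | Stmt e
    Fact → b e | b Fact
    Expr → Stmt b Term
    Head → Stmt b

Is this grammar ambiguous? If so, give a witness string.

Witness: b e

Derivation 1: Term ⇒ Fact ⇒ b e
Derivation 2: Term ⇒ Stmt ⇒ b e

Two distinct leftmost derivations for the same string.

Ambiguous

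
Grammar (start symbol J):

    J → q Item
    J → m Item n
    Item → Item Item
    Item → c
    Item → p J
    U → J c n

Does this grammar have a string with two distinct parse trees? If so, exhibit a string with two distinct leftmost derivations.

Witness: q c c c

Derivation 1: J ⇒ q Item ⇒ q Item Item ⇒ q Item Item Item ⇒ q c Item Item ⇒ q c c Item ⇒ q c c c
Derivation 2: J ⇒ q Item ⇒ q Item Item ⇒ q c Item ⇒ q c Item Item ⇒ q c c Item ⇒ q c c c

Two distinct leftmost derivations for the same string.

Ambiguous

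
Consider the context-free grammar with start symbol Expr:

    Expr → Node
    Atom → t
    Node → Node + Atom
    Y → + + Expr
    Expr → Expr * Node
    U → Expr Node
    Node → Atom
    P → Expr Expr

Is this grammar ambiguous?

(Y, U, P are unreachable from Expr, so their rules don't affect L(Expr).) Expr → Expr * Node | Node  ;  Node → Node + Atom | Atom  — a left-associative chain with Atom at the bottom. Each string factors uniquely by precedence.

Unambiguous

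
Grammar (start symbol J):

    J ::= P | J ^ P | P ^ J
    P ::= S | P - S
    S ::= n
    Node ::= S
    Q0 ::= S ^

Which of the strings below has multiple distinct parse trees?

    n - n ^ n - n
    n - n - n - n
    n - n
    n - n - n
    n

n - n ^ n - n

n - n ^ n - n: 2 trees
n - n - n - n: 1 tree
n - n: 1 tree
n - n - n: 1 tree
n: 1 tree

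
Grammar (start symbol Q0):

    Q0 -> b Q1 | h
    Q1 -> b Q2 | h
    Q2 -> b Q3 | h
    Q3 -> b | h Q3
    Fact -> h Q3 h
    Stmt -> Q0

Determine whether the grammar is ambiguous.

Only Q0, Q1, Q2, Q3 are reachable from Q0; ignoring the rest: Each reachable nonterminal has at most one production per leading terminal, and all productions are right-linear; the derivation is determined token-by-token.

Unambiguous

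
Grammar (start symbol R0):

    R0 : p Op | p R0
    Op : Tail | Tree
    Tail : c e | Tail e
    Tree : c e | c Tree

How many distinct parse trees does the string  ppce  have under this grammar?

2

Parse trees for ppce:
  [R0 p [R0 p [Op [Tail c e]]]]
  [R0 p [R0 p [Op [Tree c e]]]]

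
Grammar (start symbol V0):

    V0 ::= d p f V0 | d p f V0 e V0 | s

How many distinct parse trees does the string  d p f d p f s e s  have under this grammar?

Parse trees for d p f d p f s e s:
  [V0 d p f [V0 d p f [V0 s] e [V0 s]]]
  [V0 d p f [V0 d p f [V0 s]] e [V0 s]]

2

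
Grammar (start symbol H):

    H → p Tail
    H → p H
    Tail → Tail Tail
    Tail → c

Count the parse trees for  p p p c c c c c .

Parse trees for p p p c c c c c (showing first 6 of 14):
  [H p [H p [H p [Tail [Tail c] [Tail [Tail c] [Tail [Tail c] [Tail [Tail c] [Tail c]]]]]]]]
  [H p [H p [H p [Tail [Tail c] [Tail [Tail c] [Tail [Tail [Tail c] [Tail c]] [Tail c]]]]]]]
  [H p [H p [H p [Tail [Tail c] [Tail [Tail [Tail c] [Tail c]] [Tail [Tail c] [Tail c]]]]]]]
  [H p [H p [H p [Tail [Tail c] [Tail [Tail [Tail c] [Tail [Tail c] [Tail c]]] [Tail c]]]]]]
  [H p [H p [H p [Tail [Tail c] [Tail [Tail [Tail [Tail c] [Tail c]] [Tail c]] [Tail c]]]]]]
  [H p [H p [H p [Tail [Tail [Tail c] [Tail c]] [Tail [Tail c] [Tail [Tail c] [Tail c]]]]]]]

14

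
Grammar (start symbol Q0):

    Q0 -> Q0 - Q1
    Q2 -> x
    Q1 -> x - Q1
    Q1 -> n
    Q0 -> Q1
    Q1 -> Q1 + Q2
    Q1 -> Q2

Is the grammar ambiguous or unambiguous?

Ambiguous

Witness: x - n

Derivation 1: Q0 ⇒ Q0 - Q1 ⇒ Q1 - Q1 ⇒ Q2 - Q1 ⇒ x - Q1 ⇒ x - n
Derivation 2: Q0 ⇒ Q1 ⇒ x - Q1 ⇒ x - n

Two distinct leftmost derivations for the same string.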